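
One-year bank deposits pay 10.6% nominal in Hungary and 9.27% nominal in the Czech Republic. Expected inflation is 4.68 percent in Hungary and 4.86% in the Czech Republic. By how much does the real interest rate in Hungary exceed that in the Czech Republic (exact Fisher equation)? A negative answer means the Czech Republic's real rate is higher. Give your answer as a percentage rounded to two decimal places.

1.45%

Hungary: (1 + 0.1060)/(1 + 0.0468) − 1 = 5.6553%
The Czech Republic: (1 + 0.0927)/(1 + 0.0486) − 1 = 4.2056%
Differential = 5.6553% − 4.2056% = 1.4497% → 1.45%.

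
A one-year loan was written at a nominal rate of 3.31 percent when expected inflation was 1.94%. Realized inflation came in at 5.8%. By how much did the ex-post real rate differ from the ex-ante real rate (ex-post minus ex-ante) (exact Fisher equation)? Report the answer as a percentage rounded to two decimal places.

Ex-ante: (1 + 0.0331)/(1 + 0.0194) − 1 = 1.3439%
Ex-post: (1 + 0.0331)/(1 + 0.0580) − 1 = -2.3535%
Difference (ex-post − ex-ante) = -3.6974% → -3.70%.

-3.70%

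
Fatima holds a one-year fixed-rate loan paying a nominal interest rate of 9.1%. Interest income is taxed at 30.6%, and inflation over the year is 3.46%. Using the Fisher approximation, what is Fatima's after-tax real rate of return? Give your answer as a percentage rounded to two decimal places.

After-tax nominal return = 9.1% × (1 − 0.306) = 6.3154%.
r ≈ 6.3154% − 3.46% → 2.86%.

2.86%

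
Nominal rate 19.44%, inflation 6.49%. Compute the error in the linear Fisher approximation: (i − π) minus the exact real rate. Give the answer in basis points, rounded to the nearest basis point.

Approximate: r ≈ 19.440% − 6.490% = 12.9500%
Exact: (1 + 0.1944)/(1 + 0.0649) − 1 = 12.1608%
Error = 12.9500% − 12.1608% = 0.7892% → 79 basis points.

79 basis points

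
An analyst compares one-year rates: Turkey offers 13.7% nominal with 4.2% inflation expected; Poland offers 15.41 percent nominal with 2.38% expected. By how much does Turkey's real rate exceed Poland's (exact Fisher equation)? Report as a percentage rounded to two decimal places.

Turkey: (1 + 0.1370)/(1 + 0.0420) − 1 = 9.1171%
Poland: (1 + 0.1541)/(1 + 0.0238) − 1 = 12.7271%
Differential = 9.1171% − 12.7271% = -3.6100% → -3.61%.

-3.61%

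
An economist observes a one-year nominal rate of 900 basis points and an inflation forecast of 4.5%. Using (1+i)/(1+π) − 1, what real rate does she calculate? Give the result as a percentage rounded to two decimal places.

4.31%

By the Fisher identity, 1 + r = (1 + i)/(1 + π).
1 + r = 1.09000 / 1.04500 = 1.043062
r = 1.043062 − 1 = 4.3062%, i.e. 4.31%.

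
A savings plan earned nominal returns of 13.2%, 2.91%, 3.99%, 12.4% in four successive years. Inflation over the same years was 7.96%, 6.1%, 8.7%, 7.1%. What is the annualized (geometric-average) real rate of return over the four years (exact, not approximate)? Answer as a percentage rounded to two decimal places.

0.52%

Compound the nominal returns: 1.1320 × 1.0291 × 1.0399 × 1.1240 = 1.36163873.
Compound inflation: 1.0796 × 1.0610 × 1.0870 × 1.0710 = 1.33351306.
Deflate: 1.36163873 / 1.33351306 = 1.02109140.
Annualized real rate = 1.02109140^(1/4) − 1 = 0.5232% → 0.52%.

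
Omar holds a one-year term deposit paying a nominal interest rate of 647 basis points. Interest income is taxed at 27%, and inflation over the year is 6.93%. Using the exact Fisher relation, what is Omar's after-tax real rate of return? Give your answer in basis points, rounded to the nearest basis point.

-206 basis points

After-tax nominal return = 6.47% × (1 − 0.27) = 4.7231%.
1 + r = 1.047231 / 1.06930 = 0.979361
After-tax real rate = 0.979361 − 1 → -206 basis points.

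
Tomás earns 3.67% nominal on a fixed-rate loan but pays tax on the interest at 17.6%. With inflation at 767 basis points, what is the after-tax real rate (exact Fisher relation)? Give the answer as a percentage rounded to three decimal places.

-4.315%

After-tax nominal return = 3.67% × (1 − 0.176) = 3.02408%.
1 + r = 1.0302408 / 1.07670 = 0.956850
After-tax real rate = 0.956850 − 1 → -4.315%.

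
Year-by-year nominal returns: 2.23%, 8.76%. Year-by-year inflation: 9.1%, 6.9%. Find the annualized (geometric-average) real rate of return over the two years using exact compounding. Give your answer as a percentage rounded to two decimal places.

Compound the nominal returns: 1.0223 × 1.0876 = 1.11185348.
Compound inflation: 1.0910 × 1.0690 = 1.16627900.
Deflate: 1.11185348 / 1.16627900 = 0.95333405.
Annualized real rate = 0.95333405^(1/2) − 1 = -2.3612% → -2.36%.

-2.36%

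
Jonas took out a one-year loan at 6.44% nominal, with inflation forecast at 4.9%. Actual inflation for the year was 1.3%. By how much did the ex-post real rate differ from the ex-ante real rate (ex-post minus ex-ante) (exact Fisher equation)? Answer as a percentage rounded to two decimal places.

3.61%

Ex-ante: (1 + 0.0644)/(1 + 0.0490) − 1 = 1.4681%
Ex-post: (1 + 0.0644)/(1 + 0.0130) − 1 = 5.0740%
Difference (ex-post − ex-ante) = 3.6060% → 3.61%.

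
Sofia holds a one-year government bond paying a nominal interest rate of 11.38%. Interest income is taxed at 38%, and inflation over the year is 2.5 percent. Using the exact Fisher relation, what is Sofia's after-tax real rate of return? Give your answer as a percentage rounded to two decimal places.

After-tax nominal return = 11.38% × (1 − 0.38) = 7.0556%.
1 + r = 1.070556 / 1.02500 = 1.044445
After-tax real rate = 1.044445 − 1 → 4.44%.

4.44%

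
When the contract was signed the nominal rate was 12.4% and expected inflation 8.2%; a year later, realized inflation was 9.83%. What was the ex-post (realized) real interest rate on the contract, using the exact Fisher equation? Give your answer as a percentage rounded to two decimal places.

Ex-post: (1 + 0.1240)/(1 + 0.0983) − 1 = 2.3400%
So the realized real rate is 2.34%.

2.34%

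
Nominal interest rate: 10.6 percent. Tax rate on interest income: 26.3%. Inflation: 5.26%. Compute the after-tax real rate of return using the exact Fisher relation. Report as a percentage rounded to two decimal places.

After-tax nominal return = 10.6% × (1 − 0.263) = 7.8122%.
1 + r = 1.078122 / 1.05260 = 1.024247
After-tax real rate = 1.024247 − 1 → 2.42%.

2.42%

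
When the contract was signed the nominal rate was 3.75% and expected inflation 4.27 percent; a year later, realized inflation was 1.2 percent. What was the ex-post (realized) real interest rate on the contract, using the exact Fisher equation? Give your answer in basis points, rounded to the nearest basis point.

Ex-post: (1 + 0.0375)/(1 + 0.0120) − 1 = 2.5198%
So the realized real rate is 252 basis points.

252 basis points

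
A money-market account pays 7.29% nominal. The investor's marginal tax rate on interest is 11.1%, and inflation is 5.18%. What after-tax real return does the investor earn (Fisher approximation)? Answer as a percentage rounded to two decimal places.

After-tax nominal return = 7.29% × (1 − 0.111) = 6.48081%.
r ≈ 6.48081% − 5.18% → 1.30%.

1.30%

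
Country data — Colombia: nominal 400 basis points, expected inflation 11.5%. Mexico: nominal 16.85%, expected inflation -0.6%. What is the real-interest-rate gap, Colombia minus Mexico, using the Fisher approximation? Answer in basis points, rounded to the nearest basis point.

-2495 basis points

Colombia: 4% − 11.5% = -7.500%
Mexico: 16.85% − (-0.6%) = 17.450%
Differential = -24.950% → -2495 basis points.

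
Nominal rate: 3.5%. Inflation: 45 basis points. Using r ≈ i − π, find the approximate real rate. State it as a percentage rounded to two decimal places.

3.05%

r ≈ i − π = 3.5% − 0.45% = 3.05%.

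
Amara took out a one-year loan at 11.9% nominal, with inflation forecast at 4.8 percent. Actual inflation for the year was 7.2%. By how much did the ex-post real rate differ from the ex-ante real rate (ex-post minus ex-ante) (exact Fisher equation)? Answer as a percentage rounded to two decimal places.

-2.39%

Ex-ante: (1 + 0.1190)/(1 + 0.0480) − 1 = 6.7748%
Ex-post: (1 + 0.1190)/(1 + 0.0720) − 1 = 4.3843%
Difference (ex-post − ex-ante) = -2.3905% → -2.39%.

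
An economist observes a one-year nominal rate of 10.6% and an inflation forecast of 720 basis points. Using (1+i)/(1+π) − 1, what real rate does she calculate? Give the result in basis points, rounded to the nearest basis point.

317 basis points

1 + r = 1.10600 / 1.07200 = 1.031716
r = 1.031716 − 1 = 3.1716%, i.e. 317 basis points.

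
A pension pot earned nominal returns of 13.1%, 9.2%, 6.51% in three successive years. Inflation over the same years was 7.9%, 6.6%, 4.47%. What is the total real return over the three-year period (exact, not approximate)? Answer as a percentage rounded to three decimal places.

9.473%

Compound the nominal returns: 1.1310 × 1.0920 × 1.0651 = 1.315454.
Compound inflation: 1.0790 × 1.0660 × 1.0447 = 1.201629.
Deflate: 1.315454 / 1.201629 = 1.094726.
Total real return = 1.094726 − 1 → 9.473%.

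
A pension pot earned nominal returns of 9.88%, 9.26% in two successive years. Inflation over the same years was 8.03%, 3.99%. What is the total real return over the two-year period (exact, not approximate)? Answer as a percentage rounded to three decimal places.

Compound the nominal returns: 1.0988 × 1.0926 = 1.200549.
Compound inflation: 1.0803 × 1.0399 = 1.123404.
Deflate: 1.200549 / 1.123404 = 1.068671.
Total real return = 1.068671 − 1 → 6.867%.

6.867%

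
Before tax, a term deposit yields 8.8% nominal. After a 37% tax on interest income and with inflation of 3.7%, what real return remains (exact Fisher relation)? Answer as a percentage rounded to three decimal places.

1.778%

After-tax nominal return = 8.8% × (1 − 0.37) = 5.5440%.
1 + r = 1.05544 / 1.03700 = 1.017782
After-tax real rate = 1.017782 − 1 → 1.778%.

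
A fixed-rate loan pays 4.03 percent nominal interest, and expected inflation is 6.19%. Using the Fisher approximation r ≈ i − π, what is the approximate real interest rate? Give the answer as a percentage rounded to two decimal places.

-2.16%

r ≈ i − π = 4.03% − 6.19% = -2.16%.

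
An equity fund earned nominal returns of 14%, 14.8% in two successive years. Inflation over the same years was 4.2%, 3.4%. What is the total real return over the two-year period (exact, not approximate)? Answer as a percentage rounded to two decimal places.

Nominal growth factor = 1.1400 × 1.1480 = 1.308720
Price-level growth factor = 1.0420 × 1.0340 = 1.077428
Real growth factor = 1.308720 / 1.077428 = 1.214670
Total real return = 1.214670 − 1 → 21.47%.

21.47%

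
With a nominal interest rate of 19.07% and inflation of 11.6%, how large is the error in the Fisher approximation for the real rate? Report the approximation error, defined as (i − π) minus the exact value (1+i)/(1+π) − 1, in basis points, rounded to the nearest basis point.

78 basis points

Approximate: r ≈ 19.070% − 11.600% = 7.4700%
Exact: (1 + 0.1907)/(1 + 0.1160) − 1 = 6.6935%
Error = 7.4700% − 6.6935% = 0.7765% → 78 basis points.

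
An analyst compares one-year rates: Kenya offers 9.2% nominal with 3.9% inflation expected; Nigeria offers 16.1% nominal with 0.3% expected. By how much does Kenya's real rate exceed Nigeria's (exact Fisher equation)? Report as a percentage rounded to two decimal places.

Kenya: (1 + 0.0920)/(1 + 0.0390) − 1 = 5.1011%
Nigeria: (1 + 0.1610)/(1 + 0.0030) − 1 = 15.7527%
Differential = 5.1011% − 15.7527% = -10.6517% → -10.65%.

-10.65%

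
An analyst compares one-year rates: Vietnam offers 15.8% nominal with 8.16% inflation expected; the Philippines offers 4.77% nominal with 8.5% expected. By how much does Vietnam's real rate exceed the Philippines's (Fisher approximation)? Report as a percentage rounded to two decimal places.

11.37%

Vietnam: 15.8% − 8.16% = 7.640%
The Philippines: 4.77% − 8.5% = -3.730%
Differential = 11.370% → 11.37%.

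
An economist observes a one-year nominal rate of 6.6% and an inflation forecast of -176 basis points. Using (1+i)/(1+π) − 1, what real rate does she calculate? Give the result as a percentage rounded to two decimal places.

8.51%

1 + r = 1.06600 / 0.98240 = 1.085098
r = 1.085098 − 1 = 8.5098%, i.e. 8.51%.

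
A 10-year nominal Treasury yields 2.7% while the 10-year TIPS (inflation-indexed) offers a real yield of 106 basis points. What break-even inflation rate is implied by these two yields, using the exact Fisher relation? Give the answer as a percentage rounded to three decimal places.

(1 + π) = (1 + i)/(1 + r) = 1.02700 / 1.01060 = 1.016228
Break-even inflation = 1.016228 − 1 → 1.623%.

1.623%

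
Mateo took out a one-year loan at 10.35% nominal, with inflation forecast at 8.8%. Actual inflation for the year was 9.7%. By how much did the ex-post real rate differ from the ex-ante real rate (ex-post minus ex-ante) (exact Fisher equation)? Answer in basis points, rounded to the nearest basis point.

-83 basis points

Ex-ante: (1 + 0.1035)/(1 + 0.0880) − 1 = 1.4246%
Ex-post: (1 + 0.1035)/(1 + 0.0970) − 1 = 0.5925%
Difference (ex-post − ex-ante) = -0.8321% → -83 basis points.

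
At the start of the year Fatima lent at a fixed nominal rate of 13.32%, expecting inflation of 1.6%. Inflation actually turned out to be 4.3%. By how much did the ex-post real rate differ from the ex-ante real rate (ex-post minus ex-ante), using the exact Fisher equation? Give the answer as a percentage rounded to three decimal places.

-2.887%

Ex-ante: (1 + 0.1332)/(1 + 0.0160) − 1 = 11.5354%
Ex-post: (1 + 0.1332)/(1 + 0.0430) − 1 = 8.6481%
Difference (ex-post − ex-ante) = -2.8873% → -2.887%.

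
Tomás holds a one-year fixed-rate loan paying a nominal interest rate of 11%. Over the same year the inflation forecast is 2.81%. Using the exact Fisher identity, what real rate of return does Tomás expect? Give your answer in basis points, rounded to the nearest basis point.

797 basis points

By the Fisher identity, 1 + r = (1 + i)/(1 + π).
1 + r = 1.11000 / 1.02810 = 1.079662
r = 1.079662 − 1 = 7.9662%, i.e. 797 basis points.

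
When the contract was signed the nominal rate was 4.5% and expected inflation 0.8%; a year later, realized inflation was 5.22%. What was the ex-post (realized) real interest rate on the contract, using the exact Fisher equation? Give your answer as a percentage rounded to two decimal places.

-0.68%

Ex-post: (1 + 0.0450)/(1 + 0.0522) − 1 = -0.6843%
So the realized real rate is -0.68%.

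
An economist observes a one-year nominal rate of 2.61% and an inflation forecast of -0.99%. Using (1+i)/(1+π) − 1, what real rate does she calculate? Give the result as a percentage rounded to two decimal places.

3.64%

By the Fisher relation, 1 + r = (1 + i)/(1 + π).
1 + r = 1.02610 / 0.99010 = 1.036360
r = 1.036360 − 1 = 3.6360%, i.e. 3.64%.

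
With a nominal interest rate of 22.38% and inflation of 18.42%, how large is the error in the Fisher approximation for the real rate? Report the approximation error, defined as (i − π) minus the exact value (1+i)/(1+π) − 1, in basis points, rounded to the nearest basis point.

Approximate: r ≈ 22.380% − 18.420% = 3.9600%
Exact: (1 + 0.2238)/(1 + 0.1842) − 1 = 3.3440%
Error = 3.9600% − 3.3440% = 0.6160% → 62 basis points.

62 basis points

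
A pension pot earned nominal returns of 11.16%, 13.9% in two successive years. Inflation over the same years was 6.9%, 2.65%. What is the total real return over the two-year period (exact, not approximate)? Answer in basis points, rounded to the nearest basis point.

1538 basis points

Compound the nominal returns: 1.1116 × 1.1390 = 1.266112.
Compound inflation: 1.0690 × 1.0265 = 1.097329.
Deflate: 1.266112 / 1.097329 = 1.153813.
Total real return = 1.153813 − 1 → 1538 basis points.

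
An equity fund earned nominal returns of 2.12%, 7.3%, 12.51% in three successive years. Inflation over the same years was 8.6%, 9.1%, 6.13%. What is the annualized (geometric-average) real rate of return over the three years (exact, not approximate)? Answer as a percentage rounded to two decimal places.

-0.66%

Nominal growth factor = 1.0212 × 1.0730 × 1.1251 = 1.23282562
Price-level growth factor = 1.0860 × 1.0910 × 1.0613 = 1.25745583
Real growth factor = 1.23282562 / 1.25745583 = 0.98041266
Annualized real rate = 0.98041266^(1/3) − 1 = -0.6572% → -0.66%.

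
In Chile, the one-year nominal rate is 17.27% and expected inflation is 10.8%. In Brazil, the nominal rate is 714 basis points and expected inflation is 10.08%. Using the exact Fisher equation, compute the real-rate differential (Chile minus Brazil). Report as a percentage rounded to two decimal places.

Chile: (1 + 0.1727)/(1 + 0.1080) − 1 = 5.8394%
Brazil: (1 + 0.0714)/(1 + 0.1008) − 1 = -2.6708%
Differential = 5.8394% − (-2.6708%) = 8.5101% → 8.51%.

8.51%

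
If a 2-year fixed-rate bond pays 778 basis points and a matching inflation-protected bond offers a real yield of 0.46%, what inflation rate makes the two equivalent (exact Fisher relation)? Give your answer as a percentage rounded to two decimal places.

7.29%

(1 + π) = (1 + i)/(1 + r) = 1.07780 / 1.00460 = 1.072865
Break-even inflation = 1.072865 − 1 → 7.29%.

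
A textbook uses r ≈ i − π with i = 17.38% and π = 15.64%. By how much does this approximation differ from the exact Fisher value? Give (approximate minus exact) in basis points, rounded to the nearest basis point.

Approximate: r ≈ 17.380% − 15.640% = 1.7400%
Exact: (1 + 0.1738)/(1 + 0.1564) − 1 = 1.5047%
Error = 1.7400% − 1.5047% = 0.2353% → 24 basis points.

24 basis points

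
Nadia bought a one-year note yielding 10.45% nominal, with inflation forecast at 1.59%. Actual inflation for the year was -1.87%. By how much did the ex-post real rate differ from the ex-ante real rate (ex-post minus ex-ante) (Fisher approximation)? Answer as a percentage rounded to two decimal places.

3.46%

Ex-ante: 10.45% − 1.59% = 8.860%
Ex-post: 10.45% − (-1.87%) = 12.320%
Difference (ex-post − ex-ante) = 3.4600% → 3.46%.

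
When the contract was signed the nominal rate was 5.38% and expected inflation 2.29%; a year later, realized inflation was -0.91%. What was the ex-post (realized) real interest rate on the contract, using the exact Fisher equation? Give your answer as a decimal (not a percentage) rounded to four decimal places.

0.0635

Ex-post: (1 + 0.0538)/(1 − 0.0091) − 1 = 6.3478%
So the realized real rate is 0.0635.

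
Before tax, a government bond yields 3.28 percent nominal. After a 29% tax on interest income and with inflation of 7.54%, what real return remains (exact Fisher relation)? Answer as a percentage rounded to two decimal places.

-4.85%

After-tax nominal return = 3.28% × (1 − 0.29) = 2.3288%.
1 + r = 1.023288 / 1.07540 = 0.951542
After-tax real rate = 0.951542 − 1 → -4.85%.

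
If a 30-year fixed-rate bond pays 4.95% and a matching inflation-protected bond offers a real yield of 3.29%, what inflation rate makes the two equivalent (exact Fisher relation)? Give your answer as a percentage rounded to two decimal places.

(1 + π) = (1 + i)/(1 + r) = 1.04950 / 1.03290 = 1.016071
Break-even inflation = 1.016071 − 1 → 1.61%.

1.61%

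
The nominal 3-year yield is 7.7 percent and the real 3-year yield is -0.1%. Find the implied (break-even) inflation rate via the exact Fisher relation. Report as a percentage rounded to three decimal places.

(1 + π) = (1 + i)/(1 + r) = 1.07700 / 0.99900 = 1.078078
Break-even inflation = 1.078078 − 1 → 7.808%.

7.808%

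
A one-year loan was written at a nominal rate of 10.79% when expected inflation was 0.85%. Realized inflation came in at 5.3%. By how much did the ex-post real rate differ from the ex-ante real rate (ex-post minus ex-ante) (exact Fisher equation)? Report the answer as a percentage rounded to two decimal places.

-4.64%

Ex-ante: (1 + 0.1079)/(1 + 0.0085) − 1 = 9.8562%
Ex-post: (1 + 0.1079)/(1 + 0.0530) − 1 = 5.2137%
Difference (ex-post − ex-ante) = -4.6425% → -4.64%.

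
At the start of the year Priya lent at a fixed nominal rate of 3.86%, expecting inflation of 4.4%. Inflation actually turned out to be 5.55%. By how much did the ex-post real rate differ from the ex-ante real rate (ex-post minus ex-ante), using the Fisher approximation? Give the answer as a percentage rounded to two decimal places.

Ex-ante: 3.86% − 4.4% = -0.540%
Ex-post: 3.86% − 5.55% = -1.690%
Difference (ex-post − ex-ante) = -1.1500% → -1.15%.

-1.15%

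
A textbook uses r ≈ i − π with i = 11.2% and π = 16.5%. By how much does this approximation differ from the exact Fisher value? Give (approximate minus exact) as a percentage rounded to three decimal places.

-0.751%

Approximate: r ≈ 11.200% − 16.500% = -5.3000%
Exact: (1 + 0.1120)/(1 + 0.1650) − 1 = -4.5494%
Error = -5.3000% − (-4.5494%) = -0.7506% → -0.751%.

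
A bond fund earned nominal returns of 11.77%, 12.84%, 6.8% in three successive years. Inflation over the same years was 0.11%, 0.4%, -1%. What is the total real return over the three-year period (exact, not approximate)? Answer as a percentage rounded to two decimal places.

35.37%

Compound the nominal returns: 1.1177 × 1.1284 × 1.0680 = 1.346975.
Compound inflation: 1.0011 × 1.0040 × 0.9900 = 0.995053.
Deflate: 1.346975 / 0.995053 = 1.353671.
Total real return = 1.353671 − 1 → 35.37%.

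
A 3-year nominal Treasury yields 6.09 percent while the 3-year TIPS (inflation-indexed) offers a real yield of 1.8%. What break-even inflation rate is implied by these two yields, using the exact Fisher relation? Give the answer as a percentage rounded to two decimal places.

4.21%

(1 + π) = (1 + i)/(1 + r) = 1.06090 / 1.01800 = 1.042141
Break-even inflation = 1.042141 − 1 → 4.21%.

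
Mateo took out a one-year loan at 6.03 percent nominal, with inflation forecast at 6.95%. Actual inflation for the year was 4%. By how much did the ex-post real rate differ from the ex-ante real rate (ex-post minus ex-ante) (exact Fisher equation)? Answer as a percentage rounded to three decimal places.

2.812%

Ex-ante: (1 + 0.0603)/(1 + 0.0695) − 1 = -0.8602%
Ex-post: (1 + 0.0603)/(1 + 0.0400) − 1 = 1.9519%
Difference (ex-post − ex-ante) = 2.8121% → 2.812%.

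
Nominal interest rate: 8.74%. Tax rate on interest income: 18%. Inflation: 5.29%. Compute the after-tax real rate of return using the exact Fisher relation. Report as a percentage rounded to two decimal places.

After-tax nominal return = 8.74% × (1 − 0.18) = 7.1668%.
1 + r = 1.071668 / 1.05290 = 1.017825
After-tax real rate = 1.017825 − 1 → 1.78%.

1.78%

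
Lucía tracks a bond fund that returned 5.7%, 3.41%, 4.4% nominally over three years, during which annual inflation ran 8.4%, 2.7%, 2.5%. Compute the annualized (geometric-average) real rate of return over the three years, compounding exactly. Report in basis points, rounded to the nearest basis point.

0 basis points

Nominal growth factor = 1.0570 × 1.0341 × 1.0440 = 1.14113762
Price-level growth factor = 1.0840 × 1.0270 × 1.0250 = 1.14109970
Real growth factor = 1.14113762 / 1.14109970 = 1.00003323
Annualized real rate = 1.00003323^(1/3) − 1 = 0.0011% → 0 basis points.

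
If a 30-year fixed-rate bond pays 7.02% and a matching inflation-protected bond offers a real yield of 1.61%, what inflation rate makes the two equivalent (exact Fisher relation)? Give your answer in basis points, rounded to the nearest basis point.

(1 + π) = (1 + i)/(1 + r) = 1.07020 / 1.01610 = 1.053243
Break-even inflation = 1.053243 − 1 → 532 basis points.

532 basis points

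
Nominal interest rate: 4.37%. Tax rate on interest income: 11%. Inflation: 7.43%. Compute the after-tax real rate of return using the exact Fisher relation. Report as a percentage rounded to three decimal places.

After-tax nominal return = 4.37% × (1 − 0.11) = 3.8893%.
1 + r = 1.038893 / 1.07430 = 0.967042
After-tax real rate = 0.967042 − 1 → -3.296%.

-3.296%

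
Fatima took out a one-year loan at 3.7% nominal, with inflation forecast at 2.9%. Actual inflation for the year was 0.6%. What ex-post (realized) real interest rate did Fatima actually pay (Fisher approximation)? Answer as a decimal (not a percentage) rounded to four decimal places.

Ex-post: 3.7% − 0.6% = 3.100%
So the realized real rate is 0.0310.

0.0310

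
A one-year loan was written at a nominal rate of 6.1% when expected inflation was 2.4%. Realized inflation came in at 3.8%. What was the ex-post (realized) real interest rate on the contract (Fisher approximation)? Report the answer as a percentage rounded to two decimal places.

2.30%

Ex-post: 6.1% − 3.8% = 2.300%
So the realized real rate is 2.30%.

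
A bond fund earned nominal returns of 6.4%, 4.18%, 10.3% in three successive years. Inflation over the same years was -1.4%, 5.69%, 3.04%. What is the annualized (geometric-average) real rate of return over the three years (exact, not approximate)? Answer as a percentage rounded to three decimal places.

Nominal growth factor = 1.0640 × 1.0418 × 1.1030 = 1.22264815
Price-level growth factor = 0.9860 × 1.0569 × 1.0304 = 1.07378334
Real growth factor = 1.22264815 / 1.07378334 = 1.13863579
Annualized real rate = 1.13863579^(1/3) − 1 = 4.4227% → 4.423%.

4.423%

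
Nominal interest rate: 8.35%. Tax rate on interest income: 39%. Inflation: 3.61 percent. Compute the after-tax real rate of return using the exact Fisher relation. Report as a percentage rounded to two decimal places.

After-tax nominal return = 8.35% × (1 − 0.39) = 5.0935%.
1 + r = 1.050935 / 1.03610 = 1.014318
After-tax real rate = 1.014318 − 1 → 1.43%.

1.43%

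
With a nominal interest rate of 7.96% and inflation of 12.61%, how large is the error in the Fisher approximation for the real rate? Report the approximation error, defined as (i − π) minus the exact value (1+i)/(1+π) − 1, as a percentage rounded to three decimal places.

Approximate: r ≈ 7.960% − 12.610% = -4.6500%
Exact: (1 + 0.0796)/(1 + 0.1261) − 1 = -4.1293%
Error = -4.6500% − (-4.1293%) = -0.5207% → -0.521%.

-0.521%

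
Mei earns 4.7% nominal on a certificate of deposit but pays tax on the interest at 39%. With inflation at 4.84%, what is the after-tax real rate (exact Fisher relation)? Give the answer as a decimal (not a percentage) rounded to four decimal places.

After-tax nominal return = 4.7% × (1 − 0.39) = 2.8670%.
1 + r = 1.02867 / 1.04840 = 0.981181
After-tax real rate = 0.981181 − 1 → -0.0188.

-0.0188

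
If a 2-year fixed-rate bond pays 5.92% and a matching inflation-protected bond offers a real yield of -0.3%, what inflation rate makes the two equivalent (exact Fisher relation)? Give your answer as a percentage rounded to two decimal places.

6.24%

(1 + π) = (1 + i)/(1 + r) = 1.05920 / 0.99700 = 1.062387
Break-even inflation = 1.062387 − 1 → 6.24%.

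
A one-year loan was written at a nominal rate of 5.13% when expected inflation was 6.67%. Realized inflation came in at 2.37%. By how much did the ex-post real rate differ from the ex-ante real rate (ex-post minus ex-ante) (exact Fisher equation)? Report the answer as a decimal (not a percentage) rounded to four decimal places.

Ex-ante: (1 + 0.0513)/(1 + 0.0667) − 1 = -1.4437%
Ex-post: (1 + 0.0513)/(1 + 0.0237) − 1 = 2.6961%
Difference (ex-post − ex-ante) = 4.1398% → 0.0414.

0.0414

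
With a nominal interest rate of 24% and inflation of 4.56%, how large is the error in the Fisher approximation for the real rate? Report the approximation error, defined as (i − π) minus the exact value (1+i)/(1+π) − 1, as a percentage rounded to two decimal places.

Approximate: r ≈ 24.000% − 4.560% = 19.4400%
Exact: (1 + 0.2400)/(1 + 0.0456) − 1 = 18.5922%
Error = 19.4400% − 18.5922% = 0.8478% → 0.85%.

0.85%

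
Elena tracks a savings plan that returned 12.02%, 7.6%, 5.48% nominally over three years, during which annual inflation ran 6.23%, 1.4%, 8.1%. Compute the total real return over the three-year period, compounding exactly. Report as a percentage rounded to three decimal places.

Compound the nominal returns: 1.1202 × 1.0760 × 1.0548 = 1.271388.
Compound inflation: 1.0623 × 1.0140 × 1.0810 = 1.164423.
Deflate: 1.271388 / 1.164423 = 1.091860.
Total real return = 1.091860 − 1 → 9.186%.

9.186%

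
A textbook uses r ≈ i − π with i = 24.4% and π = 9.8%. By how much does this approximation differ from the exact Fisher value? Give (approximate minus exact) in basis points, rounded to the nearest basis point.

130 basis points

Approximate: r ≈ 24.400% − 9.800% = 14.6000%
Exact: (1 + 0.2440)/(1 + 0.0980) − 1 = 13.2969%
Error = 14.6000% − 13.2969% = 1.3031% → 130 basis points.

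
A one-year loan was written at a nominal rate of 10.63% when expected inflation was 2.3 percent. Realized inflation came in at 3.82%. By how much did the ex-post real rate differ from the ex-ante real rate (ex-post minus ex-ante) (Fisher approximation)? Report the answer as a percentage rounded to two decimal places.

Ex-ante: 10.63% − 2.3% = 8.330%
Ex-post: 10.63% − 3.82% = 6.810%
Difference (ex-post − ex-ante) = -1.5200% → -1.52%.

-1.52%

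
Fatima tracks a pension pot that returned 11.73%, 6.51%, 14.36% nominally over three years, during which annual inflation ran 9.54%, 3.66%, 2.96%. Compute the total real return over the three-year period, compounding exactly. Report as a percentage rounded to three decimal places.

16.408%

Compound the nominal returns: 1.1173 × 1.0651 × 1.1436 = 1.360925.
Compound inflation: 1.0954 × 1.0366 × 1.0296 = 1.169102.
Deflate: 1.360925 / 1.169102 = 1.164077.
Total real return = 1.164077 − 1 → 16.408%.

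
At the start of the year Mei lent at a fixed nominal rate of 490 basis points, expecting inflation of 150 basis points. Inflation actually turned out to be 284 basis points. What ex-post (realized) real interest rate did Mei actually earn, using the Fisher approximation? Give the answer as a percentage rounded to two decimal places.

2.06%

Ex-post: 4.9% − 2.84% = 2.060%
So the realized real rate is 2.06%.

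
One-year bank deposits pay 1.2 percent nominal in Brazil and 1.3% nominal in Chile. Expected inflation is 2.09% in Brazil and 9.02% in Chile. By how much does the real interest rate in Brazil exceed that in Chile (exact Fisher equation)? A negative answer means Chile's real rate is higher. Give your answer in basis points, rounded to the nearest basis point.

Brazil: (1 + 0.0120)/(1 + 0.0209) − 1 = -0.8718%
Chile: (1 + 0.0130)/(1 + 0.0902) − 1 = -7.0813%
Differential = -0.8718% − (-7.0813%) = 6.2095% → 621 basis points.

621 basis points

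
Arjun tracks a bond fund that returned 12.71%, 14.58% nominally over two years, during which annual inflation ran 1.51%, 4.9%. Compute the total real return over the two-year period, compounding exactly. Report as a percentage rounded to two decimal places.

21.28%

Nominal growth factor = 1.1271 × 1.1458 = 1.291431
Price-level growth factor = 1.0151 × 1.0490 = 1.064840
Real growth factor = 1.291431 / 1.064840 = 1.212794
Total real return = 1.212794 − 1 → 21.28%.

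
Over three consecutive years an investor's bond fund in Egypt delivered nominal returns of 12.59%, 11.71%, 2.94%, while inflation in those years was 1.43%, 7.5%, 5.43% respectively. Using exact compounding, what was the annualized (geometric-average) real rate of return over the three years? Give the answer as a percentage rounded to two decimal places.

4.04%

Nominal growth factor = 1.1259 × 1.1171 × 1.0294 = 1.29472053
Price-level growth factor = 1.0143 × 1.0750 × 1.0543 = 1.14957973
Real growth factor = 1.29472053 / 1.14957973 = 1.12625554
Annualized real rate = 1.12625554^(1/3) − 1 = 4.0429% → 4.04%.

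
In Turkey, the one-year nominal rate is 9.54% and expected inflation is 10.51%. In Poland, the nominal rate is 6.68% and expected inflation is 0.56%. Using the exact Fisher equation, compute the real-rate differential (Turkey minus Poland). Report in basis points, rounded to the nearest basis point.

Turkey: (1 + 0.0954)/(1 + 0.1051) − 1 = -0.8777%
Poland: (1 + 0.0668)/(1 + 0.0056) − 1 = 6.0859%
Differential = -0.8777% − 6.0859% = -6.9637% → -696 basis points.

-696 basis points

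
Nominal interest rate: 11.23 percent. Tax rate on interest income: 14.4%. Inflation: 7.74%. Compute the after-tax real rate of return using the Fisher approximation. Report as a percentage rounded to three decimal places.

1.873%

After-tax nominal return = 11.23% × (1 − 0.144) = 9.61288%.
r ≈ 9.61288% − 7.74% → 1.873%.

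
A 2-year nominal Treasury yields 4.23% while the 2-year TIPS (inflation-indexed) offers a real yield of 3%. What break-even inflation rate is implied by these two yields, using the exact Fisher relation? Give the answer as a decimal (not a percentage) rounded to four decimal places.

0.0119

(1 + π) = (1 + i)/(1 + r) = 1.04230 / 1.03000 = 1.011942
Break-even inflation = 1.011942 − 1 → 0.0119.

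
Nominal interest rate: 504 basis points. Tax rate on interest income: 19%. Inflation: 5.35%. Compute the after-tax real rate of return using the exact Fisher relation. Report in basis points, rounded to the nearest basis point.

-120 basis points

After-tax nominal return = 5.04% × (1 − 0.19) = 4.0824%.
1 + r = 1.040824 / 1.05350 = 0.987968
After-tax real rate = 0.987968 − 1 → -120 basis points.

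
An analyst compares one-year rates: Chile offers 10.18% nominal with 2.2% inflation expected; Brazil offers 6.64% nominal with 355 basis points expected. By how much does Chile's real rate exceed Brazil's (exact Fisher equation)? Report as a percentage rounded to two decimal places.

Chile: (1 + 0.1018)/(1 + 0.0220) − 1 = 7.8082%
Brazil: (1 + 0.0664)/(1 + 0.0355) − 1 = 2.9841%
Differential = 7.8082% − 2.9841% = 4.8242% → 4.82%.

4.82%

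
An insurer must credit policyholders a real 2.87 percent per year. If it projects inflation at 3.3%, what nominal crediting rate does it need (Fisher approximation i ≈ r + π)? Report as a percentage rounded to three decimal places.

6.170%

i ≈ r + π = 2.87% + 3.3% = 6.170%.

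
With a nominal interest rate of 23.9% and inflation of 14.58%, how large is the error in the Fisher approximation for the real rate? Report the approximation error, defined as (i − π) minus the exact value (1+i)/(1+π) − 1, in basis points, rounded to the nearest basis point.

119 basis points

Approximate: r ≈ 23.900% − 14.580% = 9.3200%
Exact: (1 + 0.2390)/(1 + 0.1458) − 1 = 8.1341%
Error = 9.3200% − 8.1341% = 1.1859% → 119 basis points.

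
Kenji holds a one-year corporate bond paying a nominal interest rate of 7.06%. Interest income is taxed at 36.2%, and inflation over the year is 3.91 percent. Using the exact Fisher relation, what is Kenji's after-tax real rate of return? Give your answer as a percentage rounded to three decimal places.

0.572%

After-tax nominal return = 7.06% × (1 − 0.362) = 4.50428%.
1 + r = 1.0450428 / 1.03910 = 1.005719
After-tax real rate = 1.005719 − 1 → 0.572%.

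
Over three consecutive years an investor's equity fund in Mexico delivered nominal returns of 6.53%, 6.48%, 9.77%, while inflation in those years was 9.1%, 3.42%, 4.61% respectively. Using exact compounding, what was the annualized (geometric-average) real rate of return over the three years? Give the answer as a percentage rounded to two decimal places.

Nominal growth factor = 1.0653 × 1.0648 × 1.0977 = 1.24515562
Price-level growth factor = 1.0910 × 1.0342 × 1.0461 = 1.18032739
Real growth factor = 1.24515562 / 1.18032739 = 1.05492394
Annualized real rate = 1.05492394^(1/3) − 1 = 1.7983% → 1.80%.

1.80%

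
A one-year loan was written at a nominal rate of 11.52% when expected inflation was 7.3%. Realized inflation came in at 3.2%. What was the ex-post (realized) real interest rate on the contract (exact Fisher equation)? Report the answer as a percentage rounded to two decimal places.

8.06%

Ex-post: (1 + 0.1152)/(1 + 0.0320) − 1 = 8.0620%
So the realized real rate is 8.06%.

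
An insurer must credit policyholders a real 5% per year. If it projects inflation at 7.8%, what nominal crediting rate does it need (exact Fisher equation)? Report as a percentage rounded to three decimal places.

(1 + i) = (1 + r)(1 + π) = 1.05000 × 1.07800 = 1.13190
i = 1.13190 − 1, so the required nominal rate is 13.190%.

13.190%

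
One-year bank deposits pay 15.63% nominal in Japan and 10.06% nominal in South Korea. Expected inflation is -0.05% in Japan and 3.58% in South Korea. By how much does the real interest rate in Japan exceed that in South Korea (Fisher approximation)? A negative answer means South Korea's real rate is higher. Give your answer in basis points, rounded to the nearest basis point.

920 basis points

Japan: 15.63% − (-0.05%) = 15.680%
South Korea: 10.06% − 3.58% = 6.480%
Differential = 9.200% → 920 basis points.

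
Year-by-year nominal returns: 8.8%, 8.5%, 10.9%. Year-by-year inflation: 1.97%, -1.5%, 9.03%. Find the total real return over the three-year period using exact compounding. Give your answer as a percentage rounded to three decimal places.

19.546%

Compound the nominal returns: 1.0880 × 1.0850 × 1.1090 = 1.309152.
Compound inflation: 1.0197 × 0.9850 × 1.0903 = 1.095102.
Deflate: 1.309152 / 1.095102 = 1.195461.
Total real return = 1.195461 − 1 → 19.546%.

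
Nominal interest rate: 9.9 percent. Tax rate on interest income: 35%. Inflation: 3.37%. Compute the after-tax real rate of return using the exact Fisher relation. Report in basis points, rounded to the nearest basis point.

After-tax nominal return = 9.9% × (1 − 0.35) = 6.4350%.
1 + r = 1.06435 / 1.03370 = 1.029651
After-tax real rate = 1.029651 − 1 → 297 basis points.

297 basis points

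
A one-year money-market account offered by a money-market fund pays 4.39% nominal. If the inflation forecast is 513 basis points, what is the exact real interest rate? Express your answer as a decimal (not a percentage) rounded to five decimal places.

-0.00704

1 + r = 1.04390 / 1.05130 = 0.992961
r = 0.992961 − 1 = -0.7039%, i.e. -0.00704.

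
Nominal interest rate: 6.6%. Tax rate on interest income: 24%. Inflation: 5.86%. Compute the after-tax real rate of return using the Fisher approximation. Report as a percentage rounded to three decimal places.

-0.844%

After-tax nominal return = 6.6% × (1 − 0.24) = 5.0160%.
r ≈ 5.0160% − 5.86% → -0.844%.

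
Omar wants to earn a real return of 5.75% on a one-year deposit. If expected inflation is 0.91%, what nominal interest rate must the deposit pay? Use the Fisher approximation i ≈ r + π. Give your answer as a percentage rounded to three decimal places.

i ≈ r + π = 5.75% + 0.91% = 6.660%.

6.660%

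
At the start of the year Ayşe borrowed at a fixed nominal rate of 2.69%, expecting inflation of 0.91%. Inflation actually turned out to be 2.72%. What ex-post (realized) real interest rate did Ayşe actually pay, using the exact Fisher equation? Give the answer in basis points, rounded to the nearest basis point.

-3 basis points

Ex-post: (1 + 0.0269)/(1 + 0.0272) − 1 = -0.0292%
So the realized real rate is -3 basis points.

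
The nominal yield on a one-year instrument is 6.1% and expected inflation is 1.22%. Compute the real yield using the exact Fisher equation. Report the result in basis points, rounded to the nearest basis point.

482 basis points

By the Fisher equation, 1 + r = (1 + i)/(1 + π).
1 + r = 1.06100 / 1.01220 = 1.048212
r = 1.048212 − 1 = 4.8212%, i.e. 482 basis points.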